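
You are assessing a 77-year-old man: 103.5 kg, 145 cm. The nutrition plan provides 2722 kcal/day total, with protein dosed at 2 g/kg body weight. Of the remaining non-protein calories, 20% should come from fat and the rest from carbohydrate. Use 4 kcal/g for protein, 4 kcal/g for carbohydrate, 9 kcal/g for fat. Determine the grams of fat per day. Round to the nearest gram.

42 g/day

Protein = 2 × 103.5 = 207 g → 207 × 4 = 828 kcal.
Non-protein calories = 2722 − 828 = 1894 kcal.
Fat: 20% × 1894 = 378.8 kcal; carbohydrate: 1515.2 kcal.
Fat: 378.8 kcal ÷ 9 kcal/g = 42.0889 g.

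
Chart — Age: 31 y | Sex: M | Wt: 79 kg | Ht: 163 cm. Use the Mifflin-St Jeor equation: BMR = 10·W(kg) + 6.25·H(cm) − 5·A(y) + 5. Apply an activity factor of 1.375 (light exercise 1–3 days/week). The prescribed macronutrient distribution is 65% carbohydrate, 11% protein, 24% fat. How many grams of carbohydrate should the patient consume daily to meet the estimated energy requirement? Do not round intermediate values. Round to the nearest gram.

371 g/day

Mifflin-St Jeor (male): BMR = 10(79) + 6.25(163) − 5(31) + 5 = 790 + 1018.75 − 155 + 5 = 1658.75 kcal/day.
TEE = 1658.75 × 1.375 = 2280.7813 kcal/day.
Carbohydrate energy = 65% × 2280.7813 = 1482.5078 kcal.
Carbohydrate = 1482.5078 ÷ 4 kcal/g = 370.627 g.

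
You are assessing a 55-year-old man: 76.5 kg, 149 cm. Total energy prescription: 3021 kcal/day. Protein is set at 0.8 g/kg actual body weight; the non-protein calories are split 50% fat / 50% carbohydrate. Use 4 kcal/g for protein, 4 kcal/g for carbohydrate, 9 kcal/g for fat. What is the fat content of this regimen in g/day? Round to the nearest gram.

154 g/day

Protein = 0.8 × 76.5 = 61.2 g → 61.2 × 4 = 244.8 kcal.
Non-protein calories = 3021 − 244.8 = 2776.2 kcal.
Fat: 50% × 2776.2 = 1388.1 kcal; carbohydrate: 1388.1 kcal.
Fat: 1388.1 kcal ÷ 9 kcal/g = 154.2333 g.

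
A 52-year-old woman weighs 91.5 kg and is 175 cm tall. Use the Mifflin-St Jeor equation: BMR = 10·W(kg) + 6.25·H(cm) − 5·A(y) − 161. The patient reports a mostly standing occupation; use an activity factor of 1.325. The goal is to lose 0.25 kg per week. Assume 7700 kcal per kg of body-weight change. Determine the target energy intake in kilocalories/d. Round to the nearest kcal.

Mifflin-St Jeor (female): BMR = 10(91.5) + 6.25(175) − 5(52) − 161 = 915 + 1093.75 − 260 − 161 = 1587.75 kcal/day.
TEE = 1587.75 × 1.325 = 2103.7688 kcal/day.
Required daily deficit = 0.25 × 7700 ÷ 7 = 275 kcal/day.
Target intake = 2103.7688 − 275 = 1828.7688 kcal/day.

1829 kilocalories/d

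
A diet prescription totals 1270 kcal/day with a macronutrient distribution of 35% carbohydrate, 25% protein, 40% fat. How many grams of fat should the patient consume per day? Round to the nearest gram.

56 g/day

Fat energy = 40% × 1270 = 508 kcal.
At 9 kcal/g: 508 ÷ 9 = 56.4444 g.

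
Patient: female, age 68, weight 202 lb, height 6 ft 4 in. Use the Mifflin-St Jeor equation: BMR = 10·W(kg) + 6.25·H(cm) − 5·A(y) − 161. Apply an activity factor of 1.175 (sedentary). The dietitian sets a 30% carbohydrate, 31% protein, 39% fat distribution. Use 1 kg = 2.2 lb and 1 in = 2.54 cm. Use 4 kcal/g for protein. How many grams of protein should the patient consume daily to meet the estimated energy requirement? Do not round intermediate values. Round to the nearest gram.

Convert to metric: weight = 202 ÷ 2.2 = 91.8182 kg; height = (6×12 + 4) × 2.54 = 76 × 2.54 = 193.04 cm.
Mifflin-St Jeor (female): BMR = 10(91.8182) + 6.25(193.04) − 5(68) − 161 = 918.1818 + 1206.5 − 340 − 161 = 1623.6818 kcal/day.
TEE = 1623.6818 × 1.175 = 1907.8261 kcal/day.
Protein energy = 31% × 1907.8261 = 591.4261 kcal.
Protein = 591.4261 ÷ 4 kcal/g = 147.8565 g.

148 g/day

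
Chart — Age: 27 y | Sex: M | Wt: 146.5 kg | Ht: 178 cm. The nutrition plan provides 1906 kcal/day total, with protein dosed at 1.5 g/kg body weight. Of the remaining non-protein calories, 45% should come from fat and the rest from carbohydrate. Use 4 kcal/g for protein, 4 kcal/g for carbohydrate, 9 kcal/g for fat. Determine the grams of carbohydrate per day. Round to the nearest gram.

Protein = 1.5 × 146.5 = 219.75 g → 219.75 × 4 = 879 kcal.
Non-protein calories = 1906 − 879 = 1027 kcal.
Fat: 45% × 1027 = 462.15 kcal; carbohydrate: 564.85 kcal.
Carbohydrate: 564.85 kcal ÷ 4 kcal/g = 141.2125 g.

141 g/day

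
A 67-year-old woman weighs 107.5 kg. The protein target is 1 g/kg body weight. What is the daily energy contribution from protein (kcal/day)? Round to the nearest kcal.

Protein = 1 g/kg × 107.5 kg = 107.5 g/day.
Protein energy = 107.5 g × 4 kcal/g = 430 kcal/day.

430 kcal/day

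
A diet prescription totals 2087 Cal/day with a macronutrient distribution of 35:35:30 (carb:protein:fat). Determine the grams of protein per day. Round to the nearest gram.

Protein energy = 35% × 2087 = 730.45 kcal.
At 4 kcal/g: 730.45 ÷ 4 = 182.6125 g.

183 g/day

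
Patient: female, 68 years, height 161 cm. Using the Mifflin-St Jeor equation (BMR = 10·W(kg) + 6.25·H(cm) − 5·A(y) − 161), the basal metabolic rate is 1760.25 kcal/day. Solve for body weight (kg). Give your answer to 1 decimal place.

1760.25 = 10·W + 6.25(161) − 5(68) − 161
10·W = 1760.25 − 505.25 = 1255, so W = 125.5 kg.

125.5 kg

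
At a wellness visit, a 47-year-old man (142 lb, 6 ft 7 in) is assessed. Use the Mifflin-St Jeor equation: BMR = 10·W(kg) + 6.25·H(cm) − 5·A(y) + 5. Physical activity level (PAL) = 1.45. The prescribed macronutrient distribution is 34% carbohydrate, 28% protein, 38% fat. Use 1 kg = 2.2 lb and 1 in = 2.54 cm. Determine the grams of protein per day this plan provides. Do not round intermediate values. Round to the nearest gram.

Convert to metric: weight = 142 ÷ 2.2 = 64.5455 kg; height = (6×12 + 7) × 2.54 = 79 × 2.54 = 200.66 cm.
Mifflin-St Jeor (male): BMR = 10(64.5455) + 6.25(200.66) − 5(47) + 5 = 645.4545 + 1254.125 − 235 + 5 = 1669.5795 kcal/day.
TEE = 1669.5795 × 1.45 = 2420.8903 kcal/day.
Protein energy = 28% × 2420.8903 = 677.8493 kcal.
Protein = 677.8493 ÷ 4 kcal/g = 169.4623 g.

169 g/day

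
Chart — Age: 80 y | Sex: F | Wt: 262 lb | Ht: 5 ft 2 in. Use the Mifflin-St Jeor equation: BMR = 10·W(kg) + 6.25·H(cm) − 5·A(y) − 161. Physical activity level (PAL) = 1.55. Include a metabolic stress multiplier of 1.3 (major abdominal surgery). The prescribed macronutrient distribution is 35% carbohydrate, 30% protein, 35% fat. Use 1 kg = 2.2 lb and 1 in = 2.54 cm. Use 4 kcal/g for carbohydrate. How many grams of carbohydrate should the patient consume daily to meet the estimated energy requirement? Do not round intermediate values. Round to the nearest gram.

285 g/day

Convert to metric: weight = 262 ÷ 2.2 = 119.0909 kg; height = (5×12 + 2) × 2.54 = 62 × 2.54 = 157.48 cm.
Mifflin-St Jeor (female): BMR = 10(119.0909) + 6.25(157.48) − 5(80) − 161 = 1190.9091 + 984.25 − 400 − 161 = 1614.1591 kcal/day.
TEE = 1614.1591 × 1.55 = 2501.9466 kcal/day.
With stress factor 1.3: 2501.9466 × 1.3 = 3252.5306 kcal/day.
Carbohydrate energy = 35% × 3252.5306 = 1138.3857 kcal.
Carbohydrate = 1138.3857 ÷ 4 kcal/g = 284.5964 g.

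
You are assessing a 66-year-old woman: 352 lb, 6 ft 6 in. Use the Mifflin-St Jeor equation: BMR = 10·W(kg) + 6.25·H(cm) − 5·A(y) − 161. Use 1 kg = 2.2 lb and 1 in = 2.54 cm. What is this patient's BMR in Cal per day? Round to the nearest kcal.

2347 Cal per day

Convert to metric: weight = 352 ÷ 2.2 = 160 kg; height = (6×12 + 6) × 2.54 = 78 × 2.54 = 198.12 cm.
Mifflin-St Jeor (female): BMR = 10(160) + 6.25(198.12) − 5(66) − 161 = 1600 + 1238.25 − 330 − 161 = 2347.25 kcal/day.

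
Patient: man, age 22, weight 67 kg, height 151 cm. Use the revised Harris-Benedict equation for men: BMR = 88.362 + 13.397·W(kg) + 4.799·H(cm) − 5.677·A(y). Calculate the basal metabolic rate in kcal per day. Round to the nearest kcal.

Harris-Benedict: BMR = 88.362 + 13.397(67) + 4.799(151) − 5.677(22) = 1585.716 kcal/day.

1586 kcal per day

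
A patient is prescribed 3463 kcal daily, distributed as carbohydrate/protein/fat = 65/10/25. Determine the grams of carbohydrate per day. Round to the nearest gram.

563 g/day

Carbohydrate energy = 65% × 3463 = 2250.95 kcal.
At 4 kcal/g: 2250.95 ÷ 4 = 562.7375 g.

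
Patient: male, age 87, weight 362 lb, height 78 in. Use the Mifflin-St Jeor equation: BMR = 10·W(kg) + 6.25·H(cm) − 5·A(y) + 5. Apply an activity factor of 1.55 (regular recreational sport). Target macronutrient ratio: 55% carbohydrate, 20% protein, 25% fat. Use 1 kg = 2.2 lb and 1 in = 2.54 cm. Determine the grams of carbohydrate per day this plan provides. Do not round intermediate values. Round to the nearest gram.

Convert to metric: weight = 362 ÷ 2.2 = 164.5455 kg; height = 78 × 2.54 = 198.12 cm.
Mifflin-St Jeor (male): BMR = 10(164.5455) + 6.25(198.12) − 5(87) + 5 = 1645.4545 + 1238.25 − 435 + 5 = 2453.7045 kcal/day.
TEE = 2453.7045 × 1.55 = 3803.242 kcal/day.
Carbohydrate energy = 55% × 3803.242 = 2091.7831 kcal.
Carbohydrate = 2091.7831 ÷ 4 kcal/g = 522.9458 g.

523 g/day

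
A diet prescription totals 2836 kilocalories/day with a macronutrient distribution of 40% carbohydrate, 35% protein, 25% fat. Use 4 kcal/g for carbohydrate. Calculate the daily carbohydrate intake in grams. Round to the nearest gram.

Carbohydrate energy = 40% × 2836 = 1134.4 kcal.
At 4 kcal/g: 1134.4 ÷ 4 = 283.6 g.

284 g/day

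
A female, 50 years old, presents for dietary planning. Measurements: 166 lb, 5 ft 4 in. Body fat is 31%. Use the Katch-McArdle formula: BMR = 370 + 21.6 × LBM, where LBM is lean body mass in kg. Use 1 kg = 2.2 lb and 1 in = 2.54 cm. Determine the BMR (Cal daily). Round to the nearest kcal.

Convert to metric: weight = 166 ÷ 2.2 = 75.4545 kg; height = (5×12 + 4) × 2.54 = 64 × 2.54 = 162.56 cm.
LBM = 75.4545 × (1 − 0.31) = 52.0636 kg. Katch-McArdle: BMR = 370 + 21.6 × 52.0636 = 1494.5745 kcal/day.

1495 Cal daily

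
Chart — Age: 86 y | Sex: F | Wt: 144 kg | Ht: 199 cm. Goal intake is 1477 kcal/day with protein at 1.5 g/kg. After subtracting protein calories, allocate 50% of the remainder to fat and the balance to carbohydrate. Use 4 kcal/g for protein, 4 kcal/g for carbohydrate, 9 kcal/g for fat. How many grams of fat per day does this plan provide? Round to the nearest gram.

Protein = 1.5 × 144 = 216 g → 216 × 4 = 864 kcal.
Non-protein calories = 1477 − 864 = 613 kcal.
Fat: 50% × 613 = 306.5 kcal; carbohydrate: 306.5 kcal.
Fat: 306.5 kcal ÷ 9 kcal/g = 34.0556 g.

34 g/day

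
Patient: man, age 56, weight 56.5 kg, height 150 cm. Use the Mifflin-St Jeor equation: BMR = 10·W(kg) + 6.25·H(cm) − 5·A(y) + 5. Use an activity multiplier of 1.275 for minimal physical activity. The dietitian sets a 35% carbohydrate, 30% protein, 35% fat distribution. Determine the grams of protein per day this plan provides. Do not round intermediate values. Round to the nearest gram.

Mifflin-St Jeor (male): BMR = 10(56.5) + 6.25(150) − 5(56) + 5 = 565 + 937.5 − 280 + 5 = 1227.5 kcal/day.
TEE = 1227.5 × 1.275 = 1565.0625 kcal/day.
Protein energy = 30% × 1565.0625 = 469.5188 kcal.
Protein = 469.5188 ÷ 4 kcal/g = 117.3797 g.

117 g/day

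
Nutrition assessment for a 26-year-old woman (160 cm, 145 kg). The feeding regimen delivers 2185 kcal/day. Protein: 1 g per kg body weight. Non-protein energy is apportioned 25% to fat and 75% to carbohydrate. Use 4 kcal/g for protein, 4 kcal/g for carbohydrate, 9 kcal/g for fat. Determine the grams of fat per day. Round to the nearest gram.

Protein = 1 × 145 = 145 g → 145 × 4 = 580 kcal.
Non-protein calories = 2185 − 580 = 1605 kcal.
Fat: 25% × 1605 = 401.25 kcal; carbohydrate: 1203.75 kcal.
Fat: 401.25 kcal ÷ 9 kcal/g = 44.5833 g.

45 g/day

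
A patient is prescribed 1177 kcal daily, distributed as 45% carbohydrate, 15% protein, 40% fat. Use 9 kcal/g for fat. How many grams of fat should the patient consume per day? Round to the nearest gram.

Fat energy = 40% × 1177 = 470.8 kcal.
At 9 kcal/g: 470.8 ÷ 9 = 52.3111 g.

52 g/day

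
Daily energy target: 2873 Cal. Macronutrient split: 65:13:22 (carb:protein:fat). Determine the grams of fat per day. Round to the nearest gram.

Fat energy = 22% × 2873 = 632.06 kcal.
At 9 kcal/g: 632.06 ÷ 9 = 70.2289 g.

70 g/day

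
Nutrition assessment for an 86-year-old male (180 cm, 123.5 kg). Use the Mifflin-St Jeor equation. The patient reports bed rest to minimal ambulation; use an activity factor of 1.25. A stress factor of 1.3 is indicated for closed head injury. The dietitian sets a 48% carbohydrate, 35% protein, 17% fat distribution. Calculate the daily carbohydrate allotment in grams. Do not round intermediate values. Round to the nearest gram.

377 g/day

Mifflin-St Jeor (male): BMR = 10(123.5) + 6.25(180) − 5(86) + 5 = 1235 + 1125 − 430 + 5 = 1935 kcal/day.
TEE = 1935 × 1.25 = 2418.75 kcal/day.
With stress factor 1.3: 2418.75 × 1.3 = 3144.375 kcal/day.
Carbohydrate energy = 48% × 3144.375 = 1509.3 kcal.
Carbohydrate = 1509.3 ÷ 4 kcal/g = 377.325 g.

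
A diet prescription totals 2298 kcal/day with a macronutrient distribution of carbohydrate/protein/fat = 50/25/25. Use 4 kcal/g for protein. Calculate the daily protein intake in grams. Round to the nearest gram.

144 g/day

Protein energy = 25% × 2298 = 574.5 kcal.
At 4 kcal/g: 574.5 ÷ 4 = 143.625 g.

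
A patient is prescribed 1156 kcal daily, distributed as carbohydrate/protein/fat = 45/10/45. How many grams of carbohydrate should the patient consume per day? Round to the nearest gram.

Carbohydrate energy = 45% × 1156 = 520.2 kcal.
At 4 kcal/g: 520.2 ÷ 4 = 130.05 g.

130 g/day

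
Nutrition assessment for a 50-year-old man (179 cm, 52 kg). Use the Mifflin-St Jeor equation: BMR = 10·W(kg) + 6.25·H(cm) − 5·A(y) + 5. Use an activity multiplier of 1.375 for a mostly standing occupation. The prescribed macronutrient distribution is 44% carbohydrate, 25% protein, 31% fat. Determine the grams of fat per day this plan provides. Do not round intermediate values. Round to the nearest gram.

66 g/day

Mifflin-St Jeor (male): BMR = 10(52) + 6.25(179) − 5(50) + 5 = 520 + 1118.75 − 250 + 5 = 1393.75 kcal/day.
TEE = 1393.75 × 1.375 = 1916.4063 kcal/day.
Fat energy = 31% × 1916.4063 = 594.0859 kcal.
Fat = 594.0859 ÷ 9 kcal/g = 66.0095 g.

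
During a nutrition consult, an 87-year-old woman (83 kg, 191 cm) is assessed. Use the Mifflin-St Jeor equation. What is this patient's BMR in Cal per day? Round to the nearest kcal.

1428 Cal per day

Mifflin-St Jeor (female): BMR = 10(83) + 6.25(191) − 5(87) − 161 = 830 + 1193.75 − 435 − 161 = 1427.75 kcal/day.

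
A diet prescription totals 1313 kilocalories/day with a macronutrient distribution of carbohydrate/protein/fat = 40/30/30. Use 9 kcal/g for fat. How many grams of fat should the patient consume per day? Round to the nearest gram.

44 g/day

Fat energy = 30% × 1313 = 393.9 kcal.
At 9 kcal/g: 393.9 ÷ 9 = 43.7667 g.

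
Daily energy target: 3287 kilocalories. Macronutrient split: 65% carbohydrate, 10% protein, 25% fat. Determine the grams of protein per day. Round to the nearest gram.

Protein energy = 10% × 3287 = 328.7 kcal.
At 4 kcal/g: 328.7 ÷ 4 = 82.175 g.

82 g/day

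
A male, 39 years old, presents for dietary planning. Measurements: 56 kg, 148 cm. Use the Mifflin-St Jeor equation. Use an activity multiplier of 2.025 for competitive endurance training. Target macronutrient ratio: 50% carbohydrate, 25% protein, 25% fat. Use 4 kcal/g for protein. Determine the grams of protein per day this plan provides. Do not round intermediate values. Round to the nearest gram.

Mifflin-St Jeor (male): BMR = 10(56) + 6.25(148) − 5(39) + 5 = 560 + 925 − 195 + 5 = 1295 kcal/day.
TEE = 1295 × 2.025 = 2622.375 kcal/day.
Protein energy = 25% × 2622.375 = 655.5938 kcal.
Protein = 655.5938 ÷ 4 kcal/g = 163.8984 g.

164 g/day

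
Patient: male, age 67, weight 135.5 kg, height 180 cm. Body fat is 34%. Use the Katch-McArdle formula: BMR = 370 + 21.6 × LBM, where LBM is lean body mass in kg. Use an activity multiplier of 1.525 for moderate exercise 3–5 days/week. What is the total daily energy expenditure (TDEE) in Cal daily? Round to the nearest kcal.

LBM = 135.5 × (1 − 0.34) = 89.43 kg. Katch-McArdle: BMR = 370 + 21.6 × 89.43 = 2301.688 kcal/day.
TEE = BMR × activity factor = 2301.688 × 1.525 = 3510.0742 kcal/day.

3510 Cal daily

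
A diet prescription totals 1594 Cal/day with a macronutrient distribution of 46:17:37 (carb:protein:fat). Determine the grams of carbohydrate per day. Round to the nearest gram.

Carbohydrate energy = 46% × 1594 = 733.24 kcal.
At 4 kcal/g: 733.24 ÷ 4 = 183.31 g.

183 g/day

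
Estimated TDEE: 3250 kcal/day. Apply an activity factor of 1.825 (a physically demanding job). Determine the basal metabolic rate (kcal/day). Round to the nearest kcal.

BMR = TEE ÷ activity factor = 3250 ÷ 1.825 = 1780.8219 kcal/day.

1781 kcal/day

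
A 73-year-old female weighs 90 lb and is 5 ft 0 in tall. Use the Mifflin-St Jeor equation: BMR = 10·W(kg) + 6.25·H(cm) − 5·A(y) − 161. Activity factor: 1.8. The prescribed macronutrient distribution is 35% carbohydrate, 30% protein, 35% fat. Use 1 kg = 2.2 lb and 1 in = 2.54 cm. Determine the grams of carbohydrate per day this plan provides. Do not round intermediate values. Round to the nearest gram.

132 g/day

Convert to metric: weight = 90 ÷ 2.2 = 40.9091 kg; height = (5×12 + 0) × 2.54 = 60 × 2.54 = 152.4 cm.
Mifflin-St Jeor (female): BMR = 10(40.9091) + 6.25(152.4) − 5(73) − 161 = 409.0909 + 952.5 − 365 − 161 = 835.5909 kcal/day.
TEE = 835.5909 × 1.8 = 1504.0636 kcal/day.
Carbohydrate energy = 35% × 1504.0636 = 526.4223 kcal.
Carbohydrate = 526.4223 ÷ 4 kcal/g = 131.6056 g.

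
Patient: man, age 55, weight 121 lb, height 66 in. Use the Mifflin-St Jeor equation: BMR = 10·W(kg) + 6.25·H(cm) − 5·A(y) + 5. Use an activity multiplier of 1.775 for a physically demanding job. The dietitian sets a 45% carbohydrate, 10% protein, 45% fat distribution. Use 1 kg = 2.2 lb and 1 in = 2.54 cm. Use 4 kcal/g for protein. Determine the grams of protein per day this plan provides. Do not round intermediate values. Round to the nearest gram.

Convert to metric: weight = 121 ÷ 2.2 = 55 kg; height = 66 × 2.54 = 167.64 cm.
Mifflin-St Jeor (male): BMR = 10(55) + 6.25(167.64) − 5(55) + 5 = 550 + 1047.75 − 275 + 5 = 1327.75 kcal/day.
TEE = 1327.75 × 1.775 = 2356.7563 kcal/day.
Protein energy = 10% × 2356.7563 = 235.6756 kcal.
Protein = 235.6756 ÷ 4 kcal/g = 58.9189 g.

59 g/day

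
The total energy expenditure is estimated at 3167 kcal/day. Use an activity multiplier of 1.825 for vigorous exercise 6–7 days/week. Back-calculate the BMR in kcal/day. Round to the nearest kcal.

BMR = TEE ÷ activity factor = 3167 ÷ 1.825 = 1735.3425 kcal/day.

1735 kcal/day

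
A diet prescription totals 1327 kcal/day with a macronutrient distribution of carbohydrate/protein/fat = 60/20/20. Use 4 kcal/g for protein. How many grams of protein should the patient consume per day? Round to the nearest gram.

Protein energy = 20% × 1327 = 265.4 kcal.
At 4 kcal/g: 265.4 ÷ 4 = 66.35 g.

66 g/day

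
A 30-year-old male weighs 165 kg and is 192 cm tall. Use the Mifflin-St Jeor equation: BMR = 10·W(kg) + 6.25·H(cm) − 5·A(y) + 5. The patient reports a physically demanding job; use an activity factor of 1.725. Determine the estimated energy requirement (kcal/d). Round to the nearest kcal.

Mifflin-St Jeor (male): BMR = 10(165) + 6.25(192) − 5(30) + 5 = 1650 + 1200 − 150 + 5 = 2705 kcal/day.
TEE = BMR × activity factor = 2705 × 1.725 = 4666.125 kcal/day.

4666 kcal/d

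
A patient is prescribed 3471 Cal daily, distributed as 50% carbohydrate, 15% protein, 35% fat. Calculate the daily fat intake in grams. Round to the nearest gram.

Fat energy = 35% × 3471 = 1214.85 kcal.
At 9 kcal/g: 1214.85 ÷ 9 = 134.9833 g.

135 g/day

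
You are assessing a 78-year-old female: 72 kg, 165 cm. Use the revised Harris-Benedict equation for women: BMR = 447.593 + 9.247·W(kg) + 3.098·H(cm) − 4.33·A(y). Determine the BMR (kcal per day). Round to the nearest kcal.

Harris-Benedict: BMR = 447.593 + 9.247(72) + 3.098(165) − 4.33(78) = 1286.807 kcal/day.

1287 kcal per day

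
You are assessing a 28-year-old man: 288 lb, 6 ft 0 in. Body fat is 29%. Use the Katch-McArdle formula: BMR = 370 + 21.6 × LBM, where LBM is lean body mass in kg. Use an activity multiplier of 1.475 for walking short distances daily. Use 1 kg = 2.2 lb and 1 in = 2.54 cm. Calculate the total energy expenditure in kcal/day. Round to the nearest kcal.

Convert to metric: weight = 288 ÷ 2.2 = 130.9091 kg; height = (6×12 + 0) × 2.54 = 72 × 2.54 = 182.88 cm.
LBM = 130.9091 × (1 − 0.29) = 92.9455 kg. Katch-McArdle: BMR = 370 + 21.6 × 92.9455 = 2377.6218 kcal/day.
TEE = BMR × activity factor = 2377.6218 × 1.475 = 3506.9922 kcal/day.

3507 kcal/day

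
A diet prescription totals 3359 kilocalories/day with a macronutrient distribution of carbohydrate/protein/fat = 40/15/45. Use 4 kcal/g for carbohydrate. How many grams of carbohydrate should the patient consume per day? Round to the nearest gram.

Carbohydrate energy = 40% × 3359 = 1343.6 kcal.
At 4 kcal/g: 1343.6 ÷ 4 = 335.9 g.

336 g/day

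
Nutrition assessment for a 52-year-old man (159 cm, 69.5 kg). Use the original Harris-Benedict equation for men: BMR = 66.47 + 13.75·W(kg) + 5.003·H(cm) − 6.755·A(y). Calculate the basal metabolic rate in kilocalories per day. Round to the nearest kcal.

1466 kilocalories per day

Harris-Benedict: BMR = 66.47 + 13.75(69.5) + 5.003(159) − 6.755(52) = 1466.312 kcal/day.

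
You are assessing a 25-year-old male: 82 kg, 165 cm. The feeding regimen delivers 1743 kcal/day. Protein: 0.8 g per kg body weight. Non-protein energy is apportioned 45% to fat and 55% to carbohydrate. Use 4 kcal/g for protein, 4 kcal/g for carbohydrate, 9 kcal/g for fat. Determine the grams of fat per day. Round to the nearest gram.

Protein = 0.8 × 82 = 65.6 g → 65.6 × 4 = 262.4 kcal.
Non-protein calories = 1743 − 262.4 = 1480.6 kcal.
Fat: 45% × 1480.6 = 666.27 kcal; carbohydrate: 814.33 kcal.
Fat: 666.27 kcal ÷ 9 kcal/g = 74.03 g.

74 g/day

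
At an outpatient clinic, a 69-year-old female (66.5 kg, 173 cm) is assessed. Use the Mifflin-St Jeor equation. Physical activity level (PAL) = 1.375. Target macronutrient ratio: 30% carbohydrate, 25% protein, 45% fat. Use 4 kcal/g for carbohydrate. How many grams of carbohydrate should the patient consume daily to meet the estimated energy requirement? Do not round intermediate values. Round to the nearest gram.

Mifflin-St Jeor (female): BMR = 10(66.5) + 6.25(173) − 5(69) − 161 = 665 + 1081.25 − 345 − 161 = 1240.25 kcal/day.
TEE = 1240.25 × 1.375 = 1705.3438 kcal/day.
Carbohydrate energy = 30% × 1705.3438 = 511.6031 kcal.
Carbohydrate = 511.6031 ÷ 4 kcal/g = 127.9008 g.

128 g/day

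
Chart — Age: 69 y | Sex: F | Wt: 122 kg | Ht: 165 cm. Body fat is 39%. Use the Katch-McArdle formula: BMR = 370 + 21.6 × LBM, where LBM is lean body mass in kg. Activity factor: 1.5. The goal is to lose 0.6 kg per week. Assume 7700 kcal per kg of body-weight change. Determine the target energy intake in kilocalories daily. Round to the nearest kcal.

2306 kilocalories daily

LBM = 122 × (1 − 0.39) = 74.42 kg. Katch-McArdle: BMR = 370 + 21.6 × 74.42 = 1977.472 kcal/day.
TEE = 1977.472 × 1.5 = 2966.208 kcal/day.
Required daily deficit = 0.6 × 7700 ÷ 7 = 660 kcal/day.
Target intake = 2966.208 − 660 = 2306.208 kcal/day.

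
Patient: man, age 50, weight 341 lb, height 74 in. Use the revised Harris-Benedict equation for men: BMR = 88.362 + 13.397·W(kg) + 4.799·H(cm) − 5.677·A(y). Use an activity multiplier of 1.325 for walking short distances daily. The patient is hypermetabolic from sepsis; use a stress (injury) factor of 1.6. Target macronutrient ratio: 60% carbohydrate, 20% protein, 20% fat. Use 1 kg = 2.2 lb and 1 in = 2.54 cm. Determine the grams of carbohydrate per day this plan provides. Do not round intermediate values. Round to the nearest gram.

Convert to metric: weight = 341 ÷ 2.2 = 155 kg; height = 74 × 2.54 = 187.96 cm.
Harris-Benedict: BMR = 88.362 + 13.397(155) + 4.799(187.96) − 5.677(50) = 2783.067 kcal/day.
TEE = 2783.067 × 1.325 = 3687.5638 kcal/day.
With stress factor 1.6: 3687.5638 × 1.6 = 5900.1021 kcal/day.
Carbohydrate energy = 60% × 5900.1021 = 3540.0613 kcal.
Carbohydrate = 3540.0613 ÷ 4 kcal/g = 885.0153 g.

885 g/day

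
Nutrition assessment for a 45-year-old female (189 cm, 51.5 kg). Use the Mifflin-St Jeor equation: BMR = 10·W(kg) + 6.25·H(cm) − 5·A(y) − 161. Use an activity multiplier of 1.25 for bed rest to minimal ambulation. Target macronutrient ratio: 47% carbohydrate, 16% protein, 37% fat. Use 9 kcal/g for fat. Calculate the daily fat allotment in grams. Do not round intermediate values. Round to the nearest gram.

67 g/day

Mifflin-St Jeor (female): BMR = 10(51.5) + 6.25(189) − 5(45) − 161 = 515 + 1181.25 − 225 − 161 = 1310.25 kcal/day.
TEE = 1310.25 × 1.25 = 1637.8125 kcal/day.
Fat energy = 37% × 1637.8125 = 605.9906 kcal.
Fat = 605.9906 ÷ 9 kcal/g = 67.3323 g.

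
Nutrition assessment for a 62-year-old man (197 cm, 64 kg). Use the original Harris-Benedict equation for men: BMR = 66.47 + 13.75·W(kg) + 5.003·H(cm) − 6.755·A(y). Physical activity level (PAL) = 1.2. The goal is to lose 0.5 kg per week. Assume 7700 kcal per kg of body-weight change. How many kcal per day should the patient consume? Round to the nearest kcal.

Harris-Benedict: BMR = 66.47 + 13.75(64) + 5.003(197) − 6.755(62) = 1513.251 kcal/day.
TEE = 1513.251 × 1.2 = 1815.9012 kcal/day.
Required daily deficit = 0.5 × 7700 ÷ 7 = 550 kcal/day.
Target intake = 1815.9012 − 550 = 1265.9012 kcal/day.

1266 kcal per day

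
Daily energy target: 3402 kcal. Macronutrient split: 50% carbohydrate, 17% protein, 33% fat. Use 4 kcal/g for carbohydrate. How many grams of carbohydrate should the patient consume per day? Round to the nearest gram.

425 g/day

Carbohydrate energy = 50% × 3402 = 1701 kcal.
At 4 kcal/g: 1701 ÷ 4 = 425.25 g.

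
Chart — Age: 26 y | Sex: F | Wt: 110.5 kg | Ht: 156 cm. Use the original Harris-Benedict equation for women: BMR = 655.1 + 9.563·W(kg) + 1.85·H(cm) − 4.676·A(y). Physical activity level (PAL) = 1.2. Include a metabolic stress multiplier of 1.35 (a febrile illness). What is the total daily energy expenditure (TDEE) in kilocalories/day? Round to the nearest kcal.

3044 kilocalories/day

Harris-Benedict: BMR = 655.1 + 9.563(110.5) + 1.85(156) − 4.676(26) = 1878.8355 kcal/day.
TEE = BMR × activity factor = 1878.8355 × 1.2 = 2254.6026 kcal/day.
Apply stress factor: 2254.6026 × 1.35 = 3043.7135 kcal/day.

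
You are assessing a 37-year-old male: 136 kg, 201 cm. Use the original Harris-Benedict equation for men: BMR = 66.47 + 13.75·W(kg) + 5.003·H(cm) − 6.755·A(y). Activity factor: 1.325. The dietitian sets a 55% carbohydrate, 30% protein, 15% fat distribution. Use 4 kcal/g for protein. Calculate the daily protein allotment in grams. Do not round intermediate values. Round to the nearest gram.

268 g/day

Harris-Benedict: BMR = 66.47 + 13.75(136) + 5.003(201) − 6.755(37) = 2692.138 kcal/day.
TEE = 2692.138 × 1.325 = 3567.0829 kcal/day.
Protein energy = 30% × 3567.0829 = 1070.1249 kcal.
Protein = 1070.1249 ÷ 4 kcal/g = 267.5312 g.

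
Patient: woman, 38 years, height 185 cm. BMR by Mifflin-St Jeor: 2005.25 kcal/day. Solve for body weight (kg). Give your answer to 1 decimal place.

120.0 kg

2005.25 = 10·W + 6.25(185) − 5(38) − 161
10·W = 2005.25 − 805.25 = 1200, so W = 120 kg.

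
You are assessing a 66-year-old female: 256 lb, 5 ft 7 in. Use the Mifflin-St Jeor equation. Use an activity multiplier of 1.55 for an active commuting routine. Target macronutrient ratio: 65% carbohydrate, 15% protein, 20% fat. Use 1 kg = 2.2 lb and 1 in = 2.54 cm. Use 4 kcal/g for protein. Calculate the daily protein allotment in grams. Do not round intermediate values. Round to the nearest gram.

101 g/day

Convert to metric: weight = 256 ÷ 2.2 = 116.3636 kg; height = (5×12 + 7) × 2.54 = 67 × 2.54 = 170.18 cm.
Mifflin-St Jeor (female): BMR = 10(116.3636) + 6.25(170.18) − 5(66) − 161 = 1163.6364 + 1063.625 − 330 − 161 = 1736.2614 kcal/day.
TEE = 1736.2614 × 1.55 = 2691.2051 kcal/day.
Protein energy = 15% × 2691.2051 = 403.6808 kcal.
Protein = 403.6808 ÷ 4 kcal/g = 100.9202 g.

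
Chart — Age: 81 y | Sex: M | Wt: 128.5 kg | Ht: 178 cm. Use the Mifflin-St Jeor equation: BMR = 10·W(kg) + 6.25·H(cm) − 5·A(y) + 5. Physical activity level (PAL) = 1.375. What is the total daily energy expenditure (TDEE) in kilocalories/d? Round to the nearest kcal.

Mifflin-St Jeor (male): BMR = 10(128.5) + 6.25(178) − 5(81) + 5 = 1285 + 1112.5 − 405 + 5 = 1997.5 kcal/day.
TEE = BMR × activity factor = 1997.5 × 1.375 = 2746.5625 kcal/day.

2747 kilocalories/d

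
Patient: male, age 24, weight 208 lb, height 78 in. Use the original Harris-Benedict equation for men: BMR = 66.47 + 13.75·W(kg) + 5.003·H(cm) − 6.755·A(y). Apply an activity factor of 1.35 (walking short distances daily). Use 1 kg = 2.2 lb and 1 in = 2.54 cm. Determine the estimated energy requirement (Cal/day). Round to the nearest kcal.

Convert to metric: weight = 208 ÷ 2.2 = 94.5455 kg; height = 78 × 2.54 = 198.12 cm.
Harris-Benedict: BMR = 66.47 + 13.75(94.5455) + 5.003(198.12) − 6.755(24) = 2195.5444 kcal/day.
TEE = BMR × activity factor = 2195.5444 × 1.35 = 2963.9849 kcal/day.

2964 Cal/day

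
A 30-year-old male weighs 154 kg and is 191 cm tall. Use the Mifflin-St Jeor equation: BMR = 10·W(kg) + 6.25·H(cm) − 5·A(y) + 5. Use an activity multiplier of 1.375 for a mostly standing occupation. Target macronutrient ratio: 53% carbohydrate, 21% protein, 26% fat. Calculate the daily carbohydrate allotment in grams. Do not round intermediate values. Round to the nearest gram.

Mifflin-St Jeor (male): BMR = 10(154) + 6.25(191) − 5(30) + 5 = 1540 + 1193.75 − 150 + 5 = 2588.75 kcal/day.
TEE = 2588.75 × 1.375 = 3559.5313 kcal/day.
Carbohydrate energy = 53% × 3559.5313 = 1886.5516 kcal.
Carbohydrate = 1886.5516 ÷ 4 kcal/g = 471.6379 g.

472 g/day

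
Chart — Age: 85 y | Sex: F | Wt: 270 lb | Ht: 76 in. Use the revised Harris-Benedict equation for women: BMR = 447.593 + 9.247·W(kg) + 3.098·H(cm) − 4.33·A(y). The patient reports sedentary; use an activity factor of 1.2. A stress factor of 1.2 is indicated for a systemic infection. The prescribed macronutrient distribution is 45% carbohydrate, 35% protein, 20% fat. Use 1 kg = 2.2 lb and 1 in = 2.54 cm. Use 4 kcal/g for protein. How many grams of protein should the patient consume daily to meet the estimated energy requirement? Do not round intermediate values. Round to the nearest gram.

228 g/day

Convert to metric: weight = 270 ÷ 2.2 = 122.7273 kg; height = 76 × 2.54 = 193.04 cm.
Harris-Benedict: BMR = 447.593 + 9.247(122.7273) + 3.098(193.04) − 4.33(85) = 1812.44 kcal/day.
TEE = 1812.44 × 1.2 = 2174.928 kcal/day.
With stress factor 1.2: 2174.928 × 1.2 = 2609.9136 kcal/day.
Protein energy = 35% × 2609.9136 = 913.4698 kcal.
Protein = 913.4698 ÷ 4 kcal/g = 228.3674 g.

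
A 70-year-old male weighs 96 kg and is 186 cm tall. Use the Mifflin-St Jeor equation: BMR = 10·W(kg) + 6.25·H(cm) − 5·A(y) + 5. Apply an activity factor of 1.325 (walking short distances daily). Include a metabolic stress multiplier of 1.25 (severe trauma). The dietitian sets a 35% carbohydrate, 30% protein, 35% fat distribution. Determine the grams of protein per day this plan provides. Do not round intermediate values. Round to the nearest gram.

221 g/day

Mifflin-St Jeor (male): BMR = 10(96) + 6.25(186) − 5(70) + 5 = 960 + 1162.5 − 350 + 5 = 1777.5 kcal/day.
TEE = 1777.5 × 1.325 = 2355.1875 kcal/day.
With stress factor 1.25: 2355.1875 × 1.25 = 2943.9844 kcal/day.
Protein energy = 30% × 2943.9844 = 883.1953 kcal.
Protein = 883.1953 ÷ 4 kcal/g = 220.7988 g.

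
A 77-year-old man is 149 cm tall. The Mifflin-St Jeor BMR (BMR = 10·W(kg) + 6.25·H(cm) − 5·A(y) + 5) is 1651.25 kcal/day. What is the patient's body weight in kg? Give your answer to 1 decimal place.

1651.25 = 10·W + 6.25(149) − 5(77) + 5
10·W = 1651.25 − 551.25 = 1100, so W = 110 kg.

110.0 kg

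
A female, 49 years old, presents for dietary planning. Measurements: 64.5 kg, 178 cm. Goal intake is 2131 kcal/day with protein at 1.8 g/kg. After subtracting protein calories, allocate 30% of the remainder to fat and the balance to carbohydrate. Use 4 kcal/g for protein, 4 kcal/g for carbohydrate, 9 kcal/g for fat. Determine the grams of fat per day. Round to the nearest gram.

56 g/day

Protein = 1.8 × 64.5 = 116.1 g → 116.1 × 4 = 464.4 kcal.
Non-protein calories = 2131 − 464.4 = 1666.6 kcal.
Fat: 30% × 1666.6 = 499.98 kcal; carbohydrate: 1166.62 kcal.
Fat: 499.98 kcal ÷ 9 kcal/g = 55.5533 g.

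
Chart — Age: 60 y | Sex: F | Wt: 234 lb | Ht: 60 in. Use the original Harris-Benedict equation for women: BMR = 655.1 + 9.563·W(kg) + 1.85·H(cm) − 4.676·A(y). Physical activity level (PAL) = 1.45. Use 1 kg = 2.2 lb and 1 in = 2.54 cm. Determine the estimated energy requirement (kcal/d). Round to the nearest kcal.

Convert to metric: weight = 234 ÷ 2.2 = 106.3636 kg; height = 60 × 2.54 = 152.4 cm.
Harris-Benedict: BMR = 655.1 + 9.563(106.3636) + 1.85(152.4) − 4.676(60) = 1673.6355 kcal/day.
TEE = BMR × activity factor = 1673.6355 × 1.45 = 2426.7714 kcal/day.

2427 kcal/d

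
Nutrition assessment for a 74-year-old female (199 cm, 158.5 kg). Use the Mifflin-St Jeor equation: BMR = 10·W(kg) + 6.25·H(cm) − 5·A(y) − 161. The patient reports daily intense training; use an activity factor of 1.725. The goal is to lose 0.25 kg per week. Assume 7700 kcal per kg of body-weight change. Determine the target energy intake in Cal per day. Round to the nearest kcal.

3689 Cal per day

Mifflin-St Jeor (female): BMR = 10(158.5) + 6.25(199) − 5(74) − 161 = 1585 + 1243.75 − 370 − 161 = 2297.75 kcal/day.
TEE = 2297.75 × 1.725 = 3963.6188 kcal/day.
Required daily deficit = 0.25 × 7700 ÷ 7 = 275 kcal/day.
Target intake = 3963.6188 − 275 = 3688.6188 kcal/day.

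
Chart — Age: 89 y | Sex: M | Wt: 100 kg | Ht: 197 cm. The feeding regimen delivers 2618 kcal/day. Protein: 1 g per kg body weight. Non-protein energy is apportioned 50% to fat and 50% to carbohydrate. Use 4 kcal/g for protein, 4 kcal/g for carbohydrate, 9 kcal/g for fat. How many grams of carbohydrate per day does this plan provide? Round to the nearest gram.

277 g/day

Protein = 1 × 100 = 100 g → 100 × 4 = 400 kcal.
Non-protein calories = 2618 − 400 = 2218 kcal.
Fat: 50% × 2218 = 1109 kcal; carbohydrate: 1109 kcal.
Carbohydrate: 1109 kcal ÷ 4 kcal/g = 277.25 g.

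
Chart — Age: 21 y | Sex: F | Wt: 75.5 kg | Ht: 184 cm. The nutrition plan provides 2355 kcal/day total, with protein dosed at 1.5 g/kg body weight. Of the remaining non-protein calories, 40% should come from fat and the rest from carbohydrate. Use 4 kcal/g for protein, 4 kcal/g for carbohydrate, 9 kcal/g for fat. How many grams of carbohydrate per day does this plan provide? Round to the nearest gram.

285 g/day

Protein = 1.5 × 75.5 = 113.25 g → 113.25 × 4 = 453 kcal.
Non-protein calories = 2355 − 453 = 1902 kcal.
Fat: 40% × 1902 = 760.8 kcal; carbohydrate: 1141.2 kcal.
Carbohydrate: 1141.2 kcal ÷ 4 kcal/g = 285.3 g.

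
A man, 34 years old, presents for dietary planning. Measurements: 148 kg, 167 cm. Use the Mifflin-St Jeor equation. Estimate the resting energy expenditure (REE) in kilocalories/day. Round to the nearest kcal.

2359 kilocalories/day

Mifflin-St Jeor (male): BMR = 10(148) + 6.25(167) − 5(34) + 5 = 1480 + 1043.75 − 170 + 5 = 2358.75 kcal/day.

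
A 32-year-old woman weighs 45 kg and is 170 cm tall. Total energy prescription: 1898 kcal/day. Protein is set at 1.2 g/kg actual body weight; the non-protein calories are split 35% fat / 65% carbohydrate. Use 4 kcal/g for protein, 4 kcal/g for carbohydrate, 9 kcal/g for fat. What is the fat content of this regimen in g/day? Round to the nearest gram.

Protein = 1.2 × 45 = 54 g → 54 × 4 = 216 kcal.
Non-protein calories = 1898 − 216 = 1682 kcal.
Fat: 35% × 1682 = 588.7 kcal; carbohydrate: 1093.3 kcal.
Fat: 588.7 kcal ÷ 9 kcal/g = 65.4111 g.

65 g/day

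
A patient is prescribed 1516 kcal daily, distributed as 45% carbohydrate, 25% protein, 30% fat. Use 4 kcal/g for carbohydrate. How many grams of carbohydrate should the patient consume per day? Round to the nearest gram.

Carbohydrate energy = 45% × 1516 = 682.2 kcal.
At 4 kcal/g: 682.2 ÷ 4 = 170.55 g.

171 g/day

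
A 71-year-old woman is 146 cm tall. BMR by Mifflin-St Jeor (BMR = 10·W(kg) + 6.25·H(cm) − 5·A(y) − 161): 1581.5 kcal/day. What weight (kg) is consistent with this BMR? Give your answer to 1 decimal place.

118.5 kg

1581.5 = 10·W + 6.25(146) − 5(71) − 161
10·W = 1581.5 − 396.5 = 1185, so W = 118.5 kg.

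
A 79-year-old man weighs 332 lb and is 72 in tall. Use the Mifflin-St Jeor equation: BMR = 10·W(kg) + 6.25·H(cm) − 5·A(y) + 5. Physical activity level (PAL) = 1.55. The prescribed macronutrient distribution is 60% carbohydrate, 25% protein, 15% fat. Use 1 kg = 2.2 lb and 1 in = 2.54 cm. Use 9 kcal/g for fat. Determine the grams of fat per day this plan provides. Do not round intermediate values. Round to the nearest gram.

Convert to metric: weight = 332 ÷ 2.2 = 150.9091 kg; height = 72 × 2.54 = 182.88 cm.
Mifflin-St Jeor (male): BMR = 10(150.9091) + 6.25(182.88) − 5(79) + 5 = 1509.0909 + 1143 − 395 + 5 = 2262.0909 kcal/day.
TEE = 2262.0909 × 1.55 = 3506.2409 kcal/day.
Fat energy = 15% × 3506.2409 = 525.9361 kcal.
Fat = 525.9361 ÷ 9 kcal/g = 58.4373 g.

58 g/day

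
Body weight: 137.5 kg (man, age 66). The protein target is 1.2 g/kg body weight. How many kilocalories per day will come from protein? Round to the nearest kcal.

Protein = 1.2 g/kg × 137.5 kg = 165 g/day.
Protein energy = 165 g × 4 kcal/g = 660 kcal/day.

660 kcal/day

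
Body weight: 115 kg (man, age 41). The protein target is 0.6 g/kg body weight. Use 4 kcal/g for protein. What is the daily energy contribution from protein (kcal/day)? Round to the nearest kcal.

Protein = 0.6 g/kg × 115 kg = 69 g/day.
Protein energy = 69 g × 4 kcal/g = 276 kcal/day.

276 kcal/day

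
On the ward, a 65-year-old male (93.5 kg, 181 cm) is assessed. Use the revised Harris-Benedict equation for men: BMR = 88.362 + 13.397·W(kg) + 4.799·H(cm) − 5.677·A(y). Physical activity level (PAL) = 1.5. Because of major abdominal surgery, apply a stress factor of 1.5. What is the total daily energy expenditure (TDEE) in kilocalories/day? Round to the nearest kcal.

4141 kilocalories/day

Harris-Benedict: BMR = 88.362 + 13.397(93.5) + 4.799(181) − 5.677(65) = 1840.5955 kcal/day.
TEE = BMR × activity factor = 1840.5955 × 1.5 = 2760.8933 kcal/day.
Apply stress factor: 2760.8933 × 1.5 = 4141.3399 kcal/day.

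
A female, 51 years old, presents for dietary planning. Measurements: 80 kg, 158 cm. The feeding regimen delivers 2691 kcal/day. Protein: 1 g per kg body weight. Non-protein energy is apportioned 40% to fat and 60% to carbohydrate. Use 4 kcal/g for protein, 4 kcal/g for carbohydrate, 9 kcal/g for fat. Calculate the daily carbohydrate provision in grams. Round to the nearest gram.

Protein = 1 × 80 = 80 g → 80 × 4 = 320 kcal.
Non-protein calories = 2691 − 320 = 2371 kcal.
Fat: 40% × 2371 = 948.4 kcal; carbohydrate: 1422.6 kcal.
Carbohydrate: 1422.6 kcal ÷ 4 kcal/g = 355.65 g.

356 g/day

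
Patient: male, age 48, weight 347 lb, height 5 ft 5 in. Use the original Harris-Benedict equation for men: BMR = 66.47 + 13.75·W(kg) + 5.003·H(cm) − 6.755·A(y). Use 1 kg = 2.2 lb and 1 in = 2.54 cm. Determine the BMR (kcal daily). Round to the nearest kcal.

2737 kcal daily

Convert to metric: weight = 347 ÷ 2.2 = 157.7273 kg; height = (5×12 + 5) × 2.54 = 65 × 2.54 = 165.1 cm.
Harris-Benedict: BMR = 66.47 + 13.75(157.7273) + 5.003(165.1) − 6.755(48) = 2736.9753 kcal/day.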